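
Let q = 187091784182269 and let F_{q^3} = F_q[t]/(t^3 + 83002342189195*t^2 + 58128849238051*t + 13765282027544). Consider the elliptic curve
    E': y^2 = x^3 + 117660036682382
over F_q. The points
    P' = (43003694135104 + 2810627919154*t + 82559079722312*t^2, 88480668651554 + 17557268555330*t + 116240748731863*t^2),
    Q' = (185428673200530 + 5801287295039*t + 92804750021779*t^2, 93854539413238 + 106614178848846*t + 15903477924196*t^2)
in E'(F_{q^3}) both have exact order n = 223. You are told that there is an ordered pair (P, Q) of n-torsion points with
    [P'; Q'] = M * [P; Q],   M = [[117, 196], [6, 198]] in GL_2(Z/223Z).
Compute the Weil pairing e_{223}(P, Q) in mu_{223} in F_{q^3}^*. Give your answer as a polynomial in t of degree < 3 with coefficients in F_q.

e_{223} is bilinear + alternating on E[223], so e_{223}(117*P + 196*Q, 6*P + 198*Q) = e_{223}(P,Q)^(117*198-196*6).
det(M) mod 223 = 136; its inverse in (Z/223)^* is 41 (check: 136*41 mod 223 = 1).
Double-and-add over 11011111: 8-1 doublings, 7-1 additions; each step l_{T,T}/v_{2T} or l_{T,P'}/v at Q'+S for random S.
f_P(D_Q)/f_Q(D_P) = 132736761176391 + 155386608893985*t + 155781445372533*t^2.
Finally e_{223}(P,Q) = 73421463991907 + 91944939584633*t + 119947803030074*t^2.

73421463991907 + 91944939584633*t + 119947803030074*t^2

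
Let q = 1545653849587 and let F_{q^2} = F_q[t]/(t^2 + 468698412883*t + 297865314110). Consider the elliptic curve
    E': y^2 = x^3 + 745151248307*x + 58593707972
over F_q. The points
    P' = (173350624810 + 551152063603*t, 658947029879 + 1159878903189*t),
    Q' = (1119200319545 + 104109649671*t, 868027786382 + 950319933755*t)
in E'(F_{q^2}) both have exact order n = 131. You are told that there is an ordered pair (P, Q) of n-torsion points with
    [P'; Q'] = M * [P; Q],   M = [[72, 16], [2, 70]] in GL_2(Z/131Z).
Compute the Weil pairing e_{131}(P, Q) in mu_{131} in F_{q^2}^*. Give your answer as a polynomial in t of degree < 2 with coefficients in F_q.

Since e_{131}(P,P)=e_{131}(Q,Q)=1 and e_{131}(Q,P)=e_{131}(P,Q)^{-1}, expanding e_{131}(72*P + 16*Q,2*P + 70*Q) leaves e(P,Q)^det(M).
Hence e(P,Q) = e(P',Q')^{83} where 83 = 30^{-1} mod 131.
Build f_{131,P'} and f_{131,Q'} via the 8-bit ladder of 131=10000011_2; evaluate at shifted divisors; quotient in F_{1545653849587^2}.
Result: e(P',Q') = 756552093062 + 1385742152437*t.
Raise to 83: e(P,Q) = 1219554057836 + 142901955827*t in mu_{131}.

1219554057836 + 142901955827*t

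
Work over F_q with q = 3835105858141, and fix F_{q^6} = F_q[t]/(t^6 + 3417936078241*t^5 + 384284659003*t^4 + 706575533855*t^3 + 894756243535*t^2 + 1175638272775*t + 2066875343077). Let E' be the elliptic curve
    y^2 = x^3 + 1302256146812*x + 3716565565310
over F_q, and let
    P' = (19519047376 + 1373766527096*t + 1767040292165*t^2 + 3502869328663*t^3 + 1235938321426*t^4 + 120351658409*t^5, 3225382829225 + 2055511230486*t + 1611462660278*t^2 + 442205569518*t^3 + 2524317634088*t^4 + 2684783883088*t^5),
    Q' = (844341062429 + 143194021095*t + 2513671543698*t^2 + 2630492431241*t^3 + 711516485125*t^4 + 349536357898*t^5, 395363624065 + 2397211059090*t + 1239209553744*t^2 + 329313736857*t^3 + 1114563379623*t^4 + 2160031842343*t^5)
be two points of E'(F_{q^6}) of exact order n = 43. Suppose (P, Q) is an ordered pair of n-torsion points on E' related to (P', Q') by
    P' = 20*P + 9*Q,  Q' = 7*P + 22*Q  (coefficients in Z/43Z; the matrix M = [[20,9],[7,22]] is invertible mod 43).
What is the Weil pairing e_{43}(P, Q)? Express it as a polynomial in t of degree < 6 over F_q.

Alternating bilinearity on E[43] (values in mu_{43} in F_{3835105858141^6}) gives e(P',Q') = e(P,Q)^det(M).
det M = 20*22 - 9*7 = 377 = 33 (mod 43); 33^{-1} = 30 (mod 43).
Miller loop for e_{43} over F_{3835105858141^6}: bits of 43 = 101011; 5 double steps + 3 add steps, l/v at each.
Miller gives e_{43}(P',Q') = 3775187833543 + 1605643128803*t + 3624261777139*t^2 + 1814567282337*t^3 + 310864789772*t^4 + 3369803857018*t^5 in F_{3835105858141^6}.
Raise to 30: e(P,Q) = 3700986158603 + 2099508770184*t + 834783489924*t^2 + 2443394090715*t^3 + 1234960118827*t^4 + 3548040464492*t^5 in mu_{43}.

3700986158603 + 2099508770184*t + 834783489924*t^2 + 2443394090715*t^3 + 1234960118827*t^4 + 3548040464492*t^5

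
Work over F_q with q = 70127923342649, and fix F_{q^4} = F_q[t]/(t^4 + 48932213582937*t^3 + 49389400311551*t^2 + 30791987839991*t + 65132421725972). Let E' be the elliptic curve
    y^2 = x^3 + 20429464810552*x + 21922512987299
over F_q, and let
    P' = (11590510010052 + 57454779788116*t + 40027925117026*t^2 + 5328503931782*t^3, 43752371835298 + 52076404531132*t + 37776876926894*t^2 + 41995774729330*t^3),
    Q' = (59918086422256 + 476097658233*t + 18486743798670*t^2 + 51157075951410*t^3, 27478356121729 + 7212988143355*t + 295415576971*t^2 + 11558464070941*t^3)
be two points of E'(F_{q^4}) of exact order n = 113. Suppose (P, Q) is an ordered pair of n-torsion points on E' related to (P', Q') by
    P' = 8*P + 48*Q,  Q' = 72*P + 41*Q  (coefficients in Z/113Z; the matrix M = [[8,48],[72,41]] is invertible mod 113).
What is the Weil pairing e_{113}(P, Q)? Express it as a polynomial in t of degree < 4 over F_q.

e_{113} is bilinear + alternating on E[113], so e_{113}(8*P + 48*Q, 72*P + 41*Q) = e_{113}(P,Q)^(8*41-48*72).
So e_{113}(P,Q) = e_{113}(P',Q')^{22}, since 36*22 = 1 mod 113.
n = 113 = (1110001)_2 (7 bits, wt 4); accumulate f_{113,P'}(Q'+S)/f_{113,P'}(S) along the 6-step ladder.
So e_{113}(P',Q') = 2215321287618 + 61864975748638*t + 58094739015522*t^2 + 61375624935127*t^3.
Finally e_{113}(P,Q) = 28760130599112 + 27494448245766*t + 59258127177158*t^2 + 36236502831927*t^3.

28760130599112 + 27494448245766*t + 59258127177158*t^2 + 36236502831927*t^3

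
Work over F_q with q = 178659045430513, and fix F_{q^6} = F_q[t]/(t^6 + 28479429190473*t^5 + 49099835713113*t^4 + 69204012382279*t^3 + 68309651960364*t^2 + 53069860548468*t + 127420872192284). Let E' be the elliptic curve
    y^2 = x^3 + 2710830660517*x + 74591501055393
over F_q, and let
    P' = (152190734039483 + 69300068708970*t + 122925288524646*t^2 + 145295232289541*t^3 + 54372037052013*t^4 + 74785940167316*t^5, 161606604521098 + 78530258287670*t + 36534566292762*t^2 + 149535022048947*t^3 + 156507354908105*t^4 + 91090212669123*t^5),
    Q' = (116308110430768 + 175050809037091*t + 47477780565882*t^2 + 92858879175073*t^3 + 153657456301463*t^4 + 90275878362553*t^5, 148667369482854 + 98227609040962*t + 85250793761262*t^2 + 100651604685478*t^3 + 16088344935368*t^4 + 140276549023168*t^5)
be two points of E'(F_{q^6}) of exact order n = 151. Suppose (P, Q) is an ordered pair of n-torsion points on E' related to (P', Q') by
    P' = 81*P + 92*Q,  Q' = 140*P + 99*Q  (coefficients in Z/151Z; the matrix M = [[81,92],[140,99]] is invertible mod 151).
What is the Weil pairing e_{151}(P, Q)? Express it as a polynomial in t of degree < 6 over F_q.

e_{151}(aP+bQ,cP+dQ) = e_{151}(P,Q)^(ad-bc); with (a,b,c,d)=(81,92,140,99) this gives the det-151 law.
Hence e(P,Q) = e(P',Q')^{26} where 26 = 122^{-1} mod 151.
Build f_{151,P'} and f_{151,Q'} via the 8-bit ladder of 151=10010111_2; evaluate at shifted divisors; quotient in F_{178659045430513^6}.
So e_{151}(P',Q') = 153229683517959 + 12113224651625*t + 25375529161678*t^2 + 37620984622530*t^3 + 57259653523314*t^4 + 100568958938530*t^5.
(153229683517959 + 12113224651625*t + 25375529161678*t^2 + 37620984622530*t^3 + 57259653523314*t^4 + 100568958938530*t^5)^{26} mod (178659045430513,f) = 142116433424050 + 5974357650686*t + 89308675992032*t^2 + 118787931955967*t^3 + 33867145898489*t^4 + 73596424181878*t^5.

142116433424050 + 5974357650686*t + 89308675992032*t^2 + 118787931955967*t^3 + 33867145898489*t^4 + 73596424181878*t^5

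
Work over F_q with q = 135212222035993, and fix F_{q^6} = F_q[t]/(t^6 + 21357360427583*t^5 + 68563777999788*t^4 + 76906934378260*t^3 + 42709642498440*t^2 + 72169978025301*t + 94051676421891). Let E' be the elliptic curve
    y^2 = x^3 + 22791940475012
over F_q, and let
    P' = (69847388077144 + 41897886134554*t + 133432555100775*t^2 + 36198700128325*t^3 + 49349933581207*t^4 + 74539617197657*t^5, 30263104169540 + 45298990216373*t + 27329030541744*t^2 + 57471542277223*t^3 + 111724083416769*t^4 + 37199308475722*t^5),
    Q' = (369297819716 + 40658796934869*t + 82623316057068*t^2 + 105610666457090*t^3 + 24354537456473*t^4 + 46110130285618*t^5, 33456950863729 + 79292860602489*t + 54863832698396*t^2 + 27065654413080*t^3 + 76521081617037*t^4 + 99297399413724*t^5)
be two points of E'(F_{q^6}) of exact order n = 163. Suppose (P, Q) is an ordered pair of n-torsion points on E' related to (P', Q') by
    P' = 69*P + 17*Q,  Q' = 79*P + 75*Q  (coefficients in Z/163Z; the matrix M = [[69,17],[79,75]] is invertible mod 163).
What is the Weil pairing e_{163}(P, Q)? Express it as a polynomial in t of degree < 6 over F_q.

Alternating bilinearity on E[163] (values in mu_{163} in F_{135212222035993^6}) gives e(P',Q') = e(P,Q)^det(M).
So e_{163}(P,Q) = e_{163}(P',Q')^{55}, since 83*55 = 1 mod 163.
n = 163 = (10100011)_2 (8 bits, wt 4); accumulate f_{163,P'}(Q'+S)/f_{163,P'}(S) along the 7-step ladder.
e_{163}(P',Q') = 64793000775946 + 57225825692974*t + 34851350620529*t^2 + 14064053536358*t^3 + 60878570291812*t^4 + 24939453579527*t^5.
Finally e_{163}(P,Q) = 4227246693743 + 36164194245010*t + 103586436031672*t^2 + 47118046322147*t^3 + 124942218676128*t^4 + 35506430390829*t^5.

4227246693743 + 36164194245010*t + 103586436031672*t^2 + 47118046322147*t^3 + 124942218676128*t^4 + 35506430390829*t^5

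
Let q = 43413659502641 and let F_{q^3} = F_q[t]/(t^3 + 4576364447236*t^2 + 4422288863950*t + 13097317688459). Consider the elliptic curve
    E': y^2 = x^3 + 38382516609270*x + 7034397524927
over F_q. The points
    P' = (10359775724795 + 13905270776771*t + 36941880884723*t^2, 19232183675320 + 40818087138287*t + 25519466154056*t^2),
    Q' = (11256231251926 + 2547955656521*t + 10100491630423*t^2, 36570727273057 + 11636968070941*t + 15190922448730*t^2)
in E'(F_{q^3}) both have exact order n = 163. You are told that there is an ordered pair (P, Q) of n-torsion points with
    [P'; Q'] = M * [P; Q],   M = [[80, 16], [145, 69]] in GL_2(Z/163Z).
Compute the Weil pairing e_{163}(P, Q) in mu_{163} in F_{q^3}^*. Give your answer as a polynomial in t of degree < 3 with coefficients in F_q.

1990035857189 + 2341323215673*t + 28978880883390*t^2

e_{163}(aP+bQ,cP+dQ) = e_{163}(P,Q)^(ad-bc); with (a,b,c,d)=(80,16,145,69) this gives the det-163 law.
80*69 - 16*145 = 3200; reduced mod 163: det = 103, inverse 19.
8-bit Miller (10100011) on E'/F_{43413659502641} with a'=38382516609270, b'=7034397524927: accumulate tangent/chord ratios at Q'+S and P'+S'.
Result: e(P',Q') = 3432955729679 + 7192704352387*t + 38423471505268*t^2.
Finally e_{163}(P,Q) = 1990035857189 + 2341323215673*t + 28978880883390*t^2.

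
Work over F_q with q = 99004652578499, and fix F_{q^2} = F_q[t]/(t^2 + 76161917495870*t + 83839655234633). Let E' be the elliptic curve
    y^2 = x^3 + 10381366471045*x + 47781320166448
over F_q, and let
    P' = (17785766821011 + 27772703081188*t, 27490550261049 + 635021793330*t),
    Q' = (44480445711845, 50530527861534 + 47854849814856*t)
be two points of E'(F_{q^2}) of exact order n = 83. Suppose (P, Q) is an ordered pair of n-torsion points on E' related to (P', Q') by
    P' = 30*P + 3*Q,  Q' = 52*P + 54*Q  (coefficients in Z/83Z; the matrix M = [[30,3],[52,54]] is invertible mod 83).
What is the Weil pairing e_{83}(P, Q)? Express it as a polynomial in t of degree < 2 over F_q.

22189794216449 + 25453914302873*t

The 83-Weil pairing on E[83] over F_{99004652578499} is alternating-bilinear: e_{83}(P',Q') = e_{83}(P,Q)^det(M).
det(M) mod 83 = 53; its inverse in (Z/83)^* is 47 (check: 53*47 mod 83 = 1).
7-bit Miller (1010011) on E'/F_{99004652578499} with a'=10381366471045, b'=47781320166448: accumulate tangent/chord ratios at Q'+S and P'+S'.
So e_{83}(P',Q') = 15202076612158 + 44822645765700*t.
e_{83}(P,Q) = (15202076612158 + 44822645765700*t)^{47} = 22189794216449 + 25453914302873*t.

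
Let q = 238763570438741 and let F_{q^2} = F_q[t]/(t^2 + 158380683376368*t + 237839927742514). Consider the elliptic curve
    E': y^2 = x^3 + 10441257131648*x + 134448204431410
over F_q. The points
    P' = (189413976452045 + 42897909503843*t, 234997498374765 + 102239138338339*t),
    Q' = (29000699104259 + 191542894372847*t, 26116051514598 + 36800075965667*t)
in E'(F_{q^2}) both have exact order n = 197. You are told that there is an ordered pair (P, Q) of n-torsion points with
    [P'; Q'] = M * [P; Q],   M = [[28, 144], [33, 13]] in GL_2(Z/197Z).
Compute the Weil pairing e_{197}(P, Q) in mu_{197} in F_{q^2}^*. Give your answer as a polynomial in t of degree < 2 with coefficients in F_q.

224859349275747 + 137281468940088*t

e_{197}(aP+bQ,cP+dQ) = e_{197}(P,Q)^(ad-bc); with (a,b,c,d)=(28,144,33,13) this gives the det-197 law.
28*13 - 144*33 = -4388; reduced mod 197: det = 143, inverse 62.
Build f_{197,P'} and f_{197,Q'} via the 8-bit ladder of 197=11000101_2; evaluate at shifted divisors; quotient in F_{238763570438741^2}.
f_P(D_Q)/f_Q(D_P) = 158787916125525 + 60316694304998*t.
Hence e(P,Q) = 224859349275747 + 137281468940088*t in F_{238763570438741^2}^*.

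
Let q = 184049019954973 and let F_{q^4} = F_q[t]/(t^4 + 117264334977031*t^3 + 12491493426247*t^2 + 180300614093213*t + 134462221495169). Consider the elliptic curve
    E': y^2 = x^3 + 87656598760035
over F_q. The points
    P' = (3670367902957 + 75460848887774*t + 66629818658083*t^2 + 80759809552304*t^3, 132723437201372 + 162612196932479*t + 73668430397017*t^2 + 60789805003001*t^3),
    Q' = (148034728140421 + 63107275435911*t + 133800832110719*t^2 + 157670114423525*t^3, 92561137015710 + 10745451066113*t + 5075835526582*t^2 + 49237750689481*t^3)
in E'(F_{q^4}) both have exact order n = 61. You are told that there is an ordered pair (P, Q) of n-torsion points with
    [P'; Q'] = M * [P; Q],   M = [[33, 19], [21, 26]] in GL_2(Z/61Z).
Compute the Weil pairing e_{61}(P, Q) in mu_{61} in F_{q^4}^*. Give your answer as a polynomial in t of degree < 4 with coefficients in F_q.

e_{61}(aP+bQ,cP+dQ) = e_{61}(P,Q)^(ad-bc); with (a,b,c,d)=(33,19,21,26) this gives the det-61 law.
33*26 - 19*21 = 459; reduced mod 61: det = 32, inverse 21.
Double-and-add over 111101: 6-1 doublings, 5-1 additions; each step l_{T,T}/v_{2T} or l_{T,P'}/v at Q'+S for random S.
So e_{61}(P',Q') = 62241763794467 + 4864035899978*t + 164295620672829*t^2 + 165355865938957*t^3.
(62241763794467 + 4864035899978*t + 164295620672829*t^2 + 165355865938957*t^3)^{21} mod (184049019954973,f) = 172412386308301 + 121362123092393*t + 142483375131083*t^2 + 177525853482549*t^3.

172412386308301 + 121362123092393*t + 142483375131083*t^2 + 177525853482549*t^3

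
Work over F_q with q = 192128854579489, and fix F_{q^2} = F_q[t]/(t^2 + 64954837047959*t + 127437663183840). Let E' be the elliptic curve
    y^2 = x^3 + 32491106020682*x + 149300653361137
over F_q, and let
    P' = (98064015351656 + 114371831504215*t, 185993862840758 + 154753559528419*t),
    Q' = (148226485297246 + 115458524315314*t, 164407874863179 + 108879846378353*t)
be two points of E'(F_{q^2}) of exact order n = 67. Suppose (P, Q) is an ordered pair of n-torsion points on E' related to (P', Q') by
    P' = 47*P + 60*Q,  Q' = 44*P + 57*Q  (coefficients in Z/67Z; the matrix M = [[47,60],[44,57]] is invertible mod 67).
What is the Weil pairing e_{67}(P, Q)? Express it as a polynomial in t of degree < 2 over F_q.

The 67-Weil pairing on E[67] over F_{192128854579489} is alternating-bilinear: e_{67}(P',Q') = e_{67}(P,Q)^det(M).
det(M) mod 67 = 39; its inverse in (Z/67)^* is 55 (check: 39*55 mod 67 = 1).
Miller loop for e_{67} over F_{192128854579489^2}: bits of 67 = 1000011; 6 double steps + 2 add steps, l/v at each.
f_P(D_Q)/f_Q(D_P) = 110913825833773 + 174317590432158*t.
Thus e_{67}(P,Q) = 73203070138082 + 42213692151691*t.

73203070138082 + 42213692151691*t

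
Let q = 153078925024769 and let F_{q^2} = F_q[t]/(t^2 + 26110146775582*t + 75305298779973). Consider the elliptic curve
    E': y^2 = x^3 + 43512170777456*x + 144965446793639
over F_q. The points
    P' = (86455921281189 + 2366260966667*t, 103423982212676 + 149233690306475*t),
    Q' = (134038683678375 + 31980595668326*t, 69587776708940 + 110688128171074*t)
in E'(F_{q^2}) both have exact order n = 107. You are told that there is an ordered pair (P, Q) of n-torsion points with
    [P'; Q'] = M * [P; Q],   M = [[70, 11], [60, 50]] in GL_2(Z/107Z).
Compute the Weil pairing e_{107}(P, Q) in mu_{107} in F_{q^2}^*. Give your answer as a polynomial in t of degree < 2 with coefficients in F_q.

Under M = [[70,11],[60,50]] in GL_2(Z/107), e_{107}(P',Q') = e_{107}(P,Q)^(70*50-11*60 mod 107).
70*50 - 11*60 = 2840; reduced mod 107: det = 58, inverse 24.
7-bit Miller (1101011) on E'/F_{153078925024769} with a'=43512170777456, b'=144965446793639: accumulate tangent/chord ratios at Q'+S and P'+S'.
Result: e(P',Q') = 63609544033279 + 104260900653500*t.
Raise to 24: e(P,Q) = 25677617134864 + 90591745765613*t in mu_{107}.

25677617134864 + 90591745765613*t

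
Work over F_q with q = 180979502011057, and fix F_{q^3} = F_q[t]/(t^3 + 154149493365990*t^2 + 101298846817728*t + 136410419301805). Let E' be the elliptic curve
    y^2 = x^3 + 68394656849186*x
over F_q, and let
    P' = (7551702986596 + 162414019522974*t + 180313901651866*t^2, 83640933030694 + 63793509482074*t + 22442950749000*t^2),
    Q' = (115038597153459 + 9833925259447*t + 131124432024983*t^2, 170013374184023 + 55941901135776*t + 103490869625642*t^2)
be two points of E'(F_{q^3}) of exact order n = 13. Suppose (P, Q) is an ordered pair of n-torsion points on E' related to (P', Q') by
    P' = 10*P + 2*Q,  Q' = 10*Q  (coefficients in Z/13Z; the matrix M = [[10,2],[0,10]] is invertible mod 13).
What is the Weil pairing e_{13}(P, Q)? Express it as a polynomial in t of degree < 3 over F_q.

Under M = [[10,2],[0,10]] in GL_2(Z/13), e_{13}(P',Q') = e_{13}(P,Q)^(10*10-2*0 mod 13).
Hence e(P,Q) = e(P',Q')^{3} where 3 = 9^{-1} mod 13.
Miller loop for e_{13} over F_{180979502011057^3}: bits of 13 = 1101; 3 double steps + 2 add steps, l/v at each.
Miller gives e_{13}(P',Q') = 12316298004969 + 18114188498876*t + 171997761959109*t^2 in F_{180979502011057^3}.
(12316298004969 + 18114188498876*t + 171997761959109*t^2)^{3} mod (180979502011057,f) = 83721486980171 + 138645377283219*t + 149744484781126*t^2.

83721486980171 + 138645377283219*t + 149744484781126*t^2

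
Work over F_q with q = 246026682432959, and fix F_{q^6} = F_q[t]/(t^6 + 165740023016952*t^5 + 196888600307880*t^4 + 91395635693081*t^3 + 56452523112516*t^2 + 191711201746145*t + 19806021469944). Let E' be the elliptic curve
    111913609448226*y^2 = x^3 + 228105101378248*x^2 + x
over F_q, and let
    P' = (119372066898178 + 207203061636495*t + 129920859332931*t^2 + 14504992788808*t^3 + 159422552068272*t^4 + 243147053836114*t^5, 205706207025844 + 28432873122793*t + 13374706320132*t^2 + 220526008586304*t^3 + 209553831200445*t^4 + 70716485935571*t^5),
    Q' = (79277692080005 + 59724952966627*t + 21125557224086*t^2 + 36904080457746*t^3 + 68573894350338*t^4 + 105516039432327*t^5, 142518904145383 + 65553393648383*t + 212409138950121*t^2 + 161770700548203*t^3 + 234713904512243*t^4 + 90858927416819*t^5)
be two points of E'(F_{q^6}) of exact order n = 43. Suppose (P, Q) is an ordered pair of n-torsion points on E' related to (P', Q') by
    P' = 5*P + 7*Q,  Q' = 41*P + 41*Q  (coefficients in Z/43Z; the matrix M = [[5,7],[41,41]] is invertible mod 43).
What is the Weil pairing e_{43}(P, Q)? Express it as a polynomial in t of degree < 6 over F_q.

e_{43} is bilinear + alternating on E[43], so e_{43}(5*P + 7*Q, 41*P + 41*Q) = e_{43}(P,Q)^(5*41-7*41).
det(M) mod 43 = 4; its inverse in (Z/43)^* is 11 (check: 4*11 mod 43 = 1).
Undo Montgomery via alpha=7327374340599, beta=98001570959439: (a',b')=(50275341971444,119521795678082) over F_{246026682432959}.
n = 43 = (101011)_2 (6 bits, wt 4); accumulate f_{43,P'}(Q'+S)/f_{43,P'}(S) along the 5-step ladder.
Miller gives e_{43}(P',Q') = 55610516157812 + 67730793081447*t + 120892158526879*t^2 + 237692051807546*t^3 + 41930462588937*t^4 + 107279035217338*t^5 in F_{246026682432959^6}.
Finally e_{43}(P,Q) = 194860664367703 + 82031665127979*t + 30960549364922*t^2 + 4608637788699*t^3 + 190212598207264*t^4 + 56081829110508*t^5.

194860664367703 + 82031665127979*t + 30960549364922*t^2 + 4608637788699*t^3 + 190212598207264*t^4 + 56081829110508*t^5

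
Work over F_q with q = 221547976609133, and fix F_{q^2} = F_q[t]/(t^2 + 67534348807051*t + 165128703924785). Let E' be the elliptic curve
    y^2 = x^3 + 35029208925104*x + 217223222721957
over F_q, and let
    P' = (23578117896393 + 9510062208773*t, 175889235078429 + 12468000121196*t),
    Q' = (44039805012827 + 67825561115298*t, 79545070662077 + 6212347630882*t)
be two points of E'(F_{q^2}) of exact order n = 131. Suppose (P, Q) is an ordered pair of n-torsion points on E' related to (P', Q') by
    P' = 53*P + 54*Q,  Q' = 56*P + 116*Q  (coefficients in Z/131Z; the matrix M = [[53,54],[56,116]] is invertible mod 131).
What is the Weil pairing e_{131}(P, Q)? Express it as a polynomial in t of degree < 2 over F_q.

Alternating bilinearity on E[131] (values in mu_{131} in F_{221547976609133^2}) gives e(P',Q') = e(P,Q)^det(M).
det(M) mod 131 = 111; its inverse in (Z/131)^* is 72 (check: 111*72 mod 131 = 1).
Run Miller on y^2=x^3+35029208925104*x+217223222721957 over F_{221547976609133}: ladder 10000011 (8 bits); e = f_P(D_Q)/f_Q(D_P).
The quotient is 151887452533297 + 206455669547779*t.
Finally e_{131}(P,Q) = 21883388975624 + 133203951209188*t.

21883388975624 + 133203951209188*t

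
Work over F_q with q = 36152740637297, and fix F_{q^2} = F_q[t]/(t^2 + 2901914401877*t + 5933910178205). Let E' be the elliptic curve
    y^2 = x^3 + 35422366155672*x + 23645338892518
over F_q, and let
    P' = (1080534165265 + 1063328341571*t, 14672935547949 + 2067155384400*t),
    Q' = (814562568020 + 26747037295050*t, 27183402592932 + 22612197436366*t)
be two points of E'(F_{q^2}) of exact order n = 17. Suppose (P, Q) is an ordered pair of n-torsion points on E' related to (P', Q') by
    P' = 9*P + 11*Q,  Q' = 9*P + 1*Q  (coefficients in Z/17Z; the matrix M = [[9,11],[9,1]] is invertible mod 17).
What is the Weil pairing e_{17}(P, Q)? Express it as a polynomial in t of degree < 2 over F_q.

5224896987246 + 3093210364582*t

Under M = [[9,11],[9,1]] in GL_2(Z/17), e_{17}(P',Q') = e_{17}(P,Q)^(9*1-11*9 mod 17).
det(M) mod 17 = 12; its inverse in (Z/17)^* is 10 (check: 12*10 mod 17 = 1).
n = 17 = (10001)_2 (5 bits, wt 2); accumulate f_{17,P'}(Q'+S)/f_{17,P'}(S) along the 4-step ladder.
f_P(D_Q)/f_Q(D_P) = 18131607913076 + 1383033637845*t.
e_{17}(P,Q) = (18131607913076 + 1383033637845*t)^{10} = 5224896987246 + 3093210364582*t.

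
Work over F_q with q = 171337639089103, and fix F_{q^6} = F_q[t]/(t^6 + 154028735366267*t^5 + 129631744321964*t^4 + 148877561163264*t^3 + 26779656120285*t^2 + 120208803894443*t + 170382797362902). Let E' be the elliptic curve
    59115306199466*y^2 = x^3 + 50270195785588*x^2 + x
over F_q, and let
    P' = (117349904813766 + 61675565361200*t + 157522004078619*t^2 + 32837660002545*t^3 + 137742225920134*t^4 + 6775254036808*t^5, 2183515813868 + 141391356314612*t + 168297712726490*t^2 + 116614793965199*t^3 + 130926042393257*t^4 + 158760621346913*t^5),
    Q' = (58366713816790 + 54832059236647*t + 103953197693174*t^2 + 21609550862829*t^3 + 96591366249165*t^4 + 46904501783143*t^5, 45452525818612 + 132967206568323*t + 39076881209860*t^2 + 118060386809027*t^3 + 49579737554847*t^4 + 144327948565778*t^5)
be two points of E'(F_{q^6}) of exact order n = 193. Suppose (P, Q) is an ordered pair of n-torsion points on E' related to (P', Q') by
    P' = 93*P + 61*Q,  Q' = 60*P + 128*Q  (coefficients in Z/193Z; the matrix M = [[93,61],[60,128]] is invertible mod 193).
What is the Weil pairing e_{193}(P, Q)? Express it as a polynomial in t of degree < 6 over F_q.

Since e_{193}(P,P)=e_{193}(Q,Q)=1 and e_{193}(Q,P)=e_{193}(P,Q)^{-1}, expanding e_{193}(93*P + 61*Q,60*P + 128*Q) leaves e(P,Q)^det(M).
So e_{193}(P,Q) = e_{193}(P',Q')^{7}, since 138*7 = 1 mod 193.
(x,y)|->(12809783325952x+24727685118197,12809783325952y) sends E' to y^2=x^3+67187360589921*x+74020026167421.
n = 193 = (11000001)_2 (8 bits, wt 3); accumulate f_{193,P'}(Q'+S)/f_{193,P'}(S) along the 7-step ladder.
So e_{193}(P',Q') = 150974439607085 + 85798802868301*t + 146776223402085*t^2 + 124207704910976*t^3 + 636729062869*t^4 + 135087478602384*t^5.
e_{193}(P,Q) = (150974439607085 + 85798802868301*t + 146776223402085*t^2 + 124207704910976*t^3 + 636729062869*t^4 + 135087478602384*t^5)^{7} = 17693485715526 + 92932842914438*t + 18163042738129*t^2 + 160165215056729*t^3 + 153448577433202*t^4 + 35917017872007*t^5.

17693485715526 + 92932842914438*t + 18163042738129*t^2 + 160165215056729*t^3 + 153448577433202*t^4 + 35917017872007*t^5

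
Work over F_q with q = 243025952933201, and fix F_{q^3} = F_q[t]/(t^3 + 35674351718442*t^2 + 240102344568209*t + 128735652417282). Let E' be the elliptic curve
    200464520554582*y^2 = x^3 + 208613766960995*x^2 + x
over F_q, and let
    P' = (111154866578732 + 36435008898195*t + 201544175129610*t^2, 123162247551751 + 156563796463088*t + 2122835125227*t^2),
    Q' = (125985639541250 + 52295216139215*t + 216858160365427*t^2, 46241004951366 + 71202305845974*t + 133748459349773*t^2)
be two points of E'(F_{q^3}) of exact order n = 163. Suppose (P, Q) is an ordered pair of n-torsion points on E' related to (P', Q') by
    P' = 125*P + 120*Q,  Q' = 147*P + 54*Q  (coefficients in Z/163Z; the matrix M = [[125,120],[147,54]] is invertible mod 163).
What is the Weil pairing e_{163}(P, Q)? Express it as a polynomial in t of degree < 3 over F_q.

Since e_{163}(P,P)=e_{163}(Q,Q)=1 and e_{163}(Q,P)=e_{163}(P,Q)^{-1}, expanding e_{163}(125*P + 120*Q,147*P + 54*Q) leaves e(P,Q)^det(M).
det M = 125*54 - 120*147 = -10890 = 31 (mod 163); 31^{-1} = 142 (mod 163).
Set x_W=51640839728420*u+123778079893382, y_W=51640839728420*v; then E': y_W^2=x_W^3+5249746665515*x_W+225533268339631.
n = 163 = (10100011)_2 (8 bits, wt 4); accumulate f_{163,P'}(Q'+S)/f_{163,P'}(S) along the 7-step ladder.
f_P(D_Q)/f_Q(D_P) = 227404190945865 + 98424891627748*t + 146181324286148*t^2.
Thus e_{163}(P,Q) = 241316577756822 + 64489422034255*t + 227996329711219*t^2.

241316577756822 + 64489422034255*t + 227996329711219*t^2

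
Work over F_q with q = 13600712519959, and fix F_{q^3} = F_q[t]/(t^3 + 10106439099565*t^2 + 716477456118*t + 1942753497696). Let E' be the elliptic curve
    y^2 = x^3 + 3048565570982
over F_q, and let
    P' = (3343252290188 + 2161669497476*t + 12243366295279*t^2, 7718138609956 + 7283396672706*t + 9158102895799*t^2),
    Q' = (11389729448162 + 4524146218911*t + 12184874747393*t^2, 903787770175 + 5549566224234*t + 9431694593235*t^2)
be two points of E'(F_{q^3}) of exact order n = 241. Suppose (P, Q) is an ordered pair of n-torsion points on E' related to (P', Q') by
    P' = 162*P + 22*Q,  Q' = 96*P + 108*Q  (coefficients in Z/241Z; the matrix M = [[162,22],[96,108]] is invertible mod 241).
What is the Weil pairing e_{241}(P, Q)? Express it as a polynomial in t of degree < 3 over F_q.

The 241-Weil pairing on E[241] over F_{13600712519959} is alternating-bilinear: e_{241}(P',Q') = e_{241}(P,Q)^det(M).
So e_{241}(P,Q) = e_{241}(P',Q')^{6}, since 201*6 = 1 mod 241.
n = 241 = (11110001)_2 (8 bits, wt 5); accumulate f_{241,P'}(Q'+S)/f_{241,P'}(S) along the 7-step ladder.
So e_{241}(P',Q') = 12310198253860 + 9185703115663*t + 452895285359*t^2.
Finally e_{241}(P,Q) = 9505074211156 + 11421470386490*t + 6352090005304*t^2.

9505074211156 + 11421470386490*t + 6352090005304*t^2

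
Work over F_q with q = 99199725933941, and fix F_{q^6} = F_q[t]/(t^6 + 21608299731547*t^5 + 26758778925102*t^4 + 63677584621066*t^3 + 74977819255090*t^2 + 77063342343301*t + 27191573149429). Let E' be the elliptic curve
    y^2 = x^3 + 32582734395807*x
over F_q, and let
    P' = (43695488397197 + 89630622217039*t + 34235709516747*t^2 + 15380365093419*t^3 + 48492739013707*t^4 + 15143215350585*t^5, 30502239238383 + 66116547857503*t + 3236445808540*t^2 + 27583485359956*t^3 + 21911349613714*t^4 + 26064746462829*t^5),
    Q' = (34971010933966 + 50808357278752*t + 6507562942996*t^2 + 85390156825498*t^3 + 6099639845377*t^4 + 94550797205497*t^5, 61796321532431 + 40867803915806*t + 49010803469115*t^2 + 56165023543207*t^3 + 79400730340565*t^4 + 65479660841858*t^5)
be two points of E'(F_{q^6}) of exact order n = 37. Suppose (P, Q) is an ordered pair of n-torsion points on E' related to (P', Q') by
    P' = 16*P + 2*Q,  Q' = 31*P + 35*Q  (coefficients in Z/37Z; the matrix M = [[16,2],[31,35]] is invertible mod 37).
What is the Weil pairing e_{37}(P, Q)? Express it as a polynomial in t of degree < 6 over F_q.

The 37-Weil pairing on E[37] over F_{99199725933941} is alternating-bilinear: e_{37}(P',Q') = e_{37}(P,Q)^det(M).
Hence e(P,Q) = e(P',Q')^{24} where 24 = 17^{-1} mod 37.
Double-and-add over 100101: 6-1 doublings, 3-1 additions; each step l_{T,T}/v_{2T} or l_{T,P'}/v at Q'+S for random S.
Result: e(P',Q') = 72435678181467 + 56383818025924*t + 68490962115741*t^2 + 64539812515661*t^3 + 29381167500770*t^4 + 38455611324532*t^5.
Hence e(P,Q) = 63245544579092 + 5482279278064*t + 55873658409711*t^2 + 96672252430480*t^3 + 12485156768275*t^4 + 37278741392550*t^5 in F_{99199725933941^6}^*.

63245544579092 + 5482279278064*t + 55873658409711*t^2 + 96672252430480*t^3 + 12485156768275*t^4 + 37278741392550*t^5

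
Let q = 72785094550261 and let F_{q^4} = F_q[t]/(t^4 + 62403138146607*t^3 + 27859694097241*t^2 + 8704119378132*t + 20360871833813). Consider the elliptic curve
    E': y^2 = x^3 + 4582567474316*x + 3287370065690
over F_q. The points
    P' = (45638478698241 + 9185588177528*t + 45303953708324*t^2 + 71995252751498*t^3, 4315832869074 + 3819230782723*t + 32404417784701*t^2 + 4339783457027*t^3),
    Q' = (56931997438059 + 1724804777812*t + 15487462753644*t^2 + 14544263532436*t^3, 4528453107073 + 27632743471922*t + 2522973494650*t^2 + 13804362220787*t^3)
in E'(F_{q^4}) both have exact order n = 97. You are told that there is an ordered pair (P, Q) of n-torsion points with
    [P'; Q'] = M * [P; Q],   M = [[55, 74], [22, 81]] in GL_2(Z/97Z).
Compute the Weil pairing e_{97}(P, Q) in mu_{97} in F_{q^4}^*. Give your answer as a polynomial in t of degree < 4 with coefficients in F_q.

Under M = [[55,74],[22,81]] in GL_2(Z/97), e_{97}(P',Q') = e_{97}(P,Q)^(55*81-74*22 mod 97).
det(M) mod 97 = 14; its inverse in (Z/97)^* is 7 (check: 14*7 mod 97 = 1).
n = 97 = (1100001)_2 (7 bits, wt 3); accumulate f_{97,P'}(Q'+S)/f_{97,P'}(S) along the 6-step ladder.
e_{97}(P',Q') = 42776379976384 + 15633640193316*t + 65552650981906*t^2 + 134946440412*t^3.
Thus e_{97}(P,Q) = 7389319025013 + 15132282131752*t + 44910755314291*t^2 + 29903966199250*t^3.

7389319025013 + 15132282131752*t + 44910755314291*t^2 + 29903966199250*t^3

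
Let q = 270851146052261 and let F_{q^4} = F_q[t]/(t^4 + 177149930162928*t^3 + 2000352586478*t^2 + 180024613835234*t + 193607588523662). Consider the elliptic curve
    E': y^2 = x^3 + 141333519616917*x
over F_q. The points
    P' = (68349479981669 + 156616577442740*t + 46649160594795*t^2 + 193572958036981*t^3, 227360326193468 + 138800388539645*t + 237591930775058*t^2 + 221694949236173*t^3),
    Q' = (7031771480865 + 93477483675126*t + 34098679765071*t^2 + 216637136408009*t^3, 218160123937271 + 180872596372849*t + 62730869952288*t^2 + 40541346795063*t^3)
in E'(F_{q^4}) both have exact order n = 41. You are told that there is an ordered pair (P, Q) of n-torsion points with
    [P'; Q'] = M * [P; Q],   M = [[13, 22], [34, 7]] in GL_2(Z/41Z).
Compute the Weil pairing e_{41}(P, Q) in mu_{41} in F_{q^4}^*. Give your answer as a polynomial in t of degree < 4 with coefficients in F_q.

Alternating bilinearity on E[41] (values in mu_{41} in F_{270851146052261^4}) gives e(P',Q') = e(P,Q)^det(M).
det M = 13*7 - 22*34 = -657 = 40 (mod 41); 40^{-1} = 40 (mod 41).
Run Miller on y^2=x^3+141333519616917*x over F_{270851146052261}: ladder 101001 (6 bits); e = f_P(D_Q)/f_Q(D_P).
So e_{41}(P',Q') = 116311041309418 + 48658546608653*t + 208192200648959*t^2 + 242932846021550*t^3.
e_{41}(P,Q) = (116311041309418 + 48658546608653*t + 208192200648959*t^2 + 242932846021550*t^3)^{40} = 33701716931480 + 36166360430495*t + 13908045828250*t^2 + 53378323182931*t^3.

33701716931480 + 36166360430495*t + 13908045828250*t^2 + 53378323182931*t^3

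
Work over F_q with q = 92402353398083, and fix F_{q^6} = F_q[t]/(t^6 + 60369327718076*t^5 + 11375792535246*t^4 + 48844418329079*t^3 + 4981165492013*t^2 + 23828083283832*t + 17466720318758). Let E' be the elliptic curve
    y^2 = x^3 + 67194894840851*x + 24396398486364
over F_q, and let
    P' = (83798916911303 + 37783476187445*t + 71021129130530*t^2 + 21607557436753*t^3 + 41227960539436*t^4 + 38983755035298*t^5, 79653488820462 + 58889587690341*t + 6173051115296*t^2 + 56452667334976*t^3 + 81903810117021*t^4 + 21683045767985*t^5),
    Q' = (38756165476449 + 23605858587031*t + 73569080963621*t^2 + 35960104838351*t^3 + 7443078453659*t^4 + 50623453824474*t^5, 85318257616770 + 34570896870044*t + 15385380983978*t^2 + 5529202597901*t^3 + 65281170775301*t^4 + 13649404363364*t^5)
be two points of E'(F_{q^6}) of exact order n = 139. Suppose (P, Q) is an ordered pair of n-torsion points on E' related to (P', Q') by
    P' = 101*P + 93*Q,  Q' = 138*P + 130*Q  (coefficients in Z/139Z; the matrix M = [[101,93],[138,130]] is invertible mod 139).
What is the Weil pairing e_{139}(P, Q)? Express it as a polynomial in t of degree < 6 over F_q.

11359451843409 + 51419917927471*t + 29129355346056*t^2 + 50275461091109*t^3 + 42895114456398*t^4 + 11209193624889*t^5

Since e_{139}(P,P)=e_{139}(Q,Q)=1 and e_{139}(Q,P)=e_{139}(P,Q)^{-1}, expanding e_{139}(101*P + 93*Q,138*P + 130*Q) leaves e(P,Q)^det(M).
101*130 - 93*138 = 296; reduced mod 139: det = 18, inverse 85.
n = 139 = (10001011)_2 (8 bits, wt 4); accumulate f_{139,P'}(Q'+S)/f_{139,P'}(S) along the 7-step ladder.
e_{139}(P',Q') = 34975775393554 + 24658970468796*t + 51358968913176*t^2 + 66466666233458*t^3 + 50216299517305*t^4 + 32715987513843*t^5.
Finally e_{139}(P,Q) = 11359451843409 + 51419917927471*t + 29129355346056*t^2 + 50275461091109*t^3 + 42895114456398*t^4 + 11209193624889*t^5.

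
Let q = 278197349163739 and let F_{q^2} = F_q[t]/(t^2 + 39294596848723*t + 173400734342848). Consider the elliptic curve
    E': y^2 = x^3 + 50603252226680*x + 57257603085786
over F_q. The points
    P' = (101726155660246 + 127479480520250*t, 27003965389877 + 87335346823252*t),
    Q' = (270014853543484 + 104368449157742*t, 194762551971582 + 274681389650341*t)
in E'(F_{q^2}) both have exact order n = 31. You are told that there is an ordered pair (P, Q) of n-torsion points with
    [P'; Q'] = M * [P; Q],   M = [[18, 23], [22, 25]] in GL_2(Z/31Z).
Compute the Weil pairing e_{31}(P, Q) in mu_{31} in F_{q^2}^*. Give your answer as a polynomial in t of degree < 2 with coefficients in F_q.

226701324001320 + 43785685027116*t

e_{31} is bilinear + alternating on E[31], so e_{31}(18*P + 23*Q, 22*P + 25*Q) = e_{31}(P,Q)^(18*25-23*22).
Inverting 6 mod 31: 26. Thus e_{31}(P,Q) = e(P',Q')^{26}.
Miller loop for e_{31} over F_{278197349163739^2}: bits of 31 = 11111; 4 double steps + 4 add steps, l/v at each.
The quotient is 103884252456958 + 114009491545802*t.
Finally e_{31}(P,Q) = 226701324001320 + 43785685027116*t.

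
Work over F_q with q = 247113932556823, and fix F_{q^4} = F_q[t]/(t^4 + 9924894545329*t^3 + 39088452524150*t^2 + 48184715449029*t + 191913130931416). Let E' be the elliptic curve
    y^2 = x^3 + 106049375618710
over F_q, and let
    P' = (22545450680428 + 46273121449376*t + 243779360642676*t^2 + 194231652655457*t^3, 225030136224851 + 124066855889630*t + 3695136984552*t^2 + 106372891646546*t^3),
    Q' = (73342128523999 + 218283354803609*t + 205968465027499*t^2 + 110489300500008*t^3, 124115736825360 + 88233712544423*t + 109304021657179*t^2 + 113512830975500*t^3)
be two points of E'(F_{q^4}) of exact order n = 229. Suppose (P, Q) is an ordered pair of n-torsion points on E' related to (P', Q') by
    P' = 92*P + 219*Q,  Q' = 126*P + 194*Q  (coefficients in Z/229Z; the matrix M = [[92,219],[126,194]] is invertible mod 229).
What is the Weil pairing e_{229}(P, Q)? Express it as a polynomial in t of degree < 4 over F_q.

237283699542876 + 119626691367206*t + 15538576475377*t^2 + 199952196054128*t^3

e_{229}(aP+bQ,cP+dQ) = e_{229}(P,Q)^(ad-bc); with (a,b,c,d)=(92,219,126,194) this gives the det-229 law.
So e_{229}(P,Q) = e_{229}(P',Q')^{195}, since 101*195 = 1 mod 229.
n = 229 = (11100101)_2 (8 bits, wt 5); accumulate f_{229,P'}(Q'+S)/f_{229,P'}(S) along the 7-step ladder.
The quotient is 214280068065067 + 198653456445252*t + 31980453938839*t^2 + 242229170648893*t^3.
Raise to 195: e(P,Q) = 237283699542876 + 119626691367206*t + 15538576475377*t^2 + 199952196054128*t^3 in mu_{229}.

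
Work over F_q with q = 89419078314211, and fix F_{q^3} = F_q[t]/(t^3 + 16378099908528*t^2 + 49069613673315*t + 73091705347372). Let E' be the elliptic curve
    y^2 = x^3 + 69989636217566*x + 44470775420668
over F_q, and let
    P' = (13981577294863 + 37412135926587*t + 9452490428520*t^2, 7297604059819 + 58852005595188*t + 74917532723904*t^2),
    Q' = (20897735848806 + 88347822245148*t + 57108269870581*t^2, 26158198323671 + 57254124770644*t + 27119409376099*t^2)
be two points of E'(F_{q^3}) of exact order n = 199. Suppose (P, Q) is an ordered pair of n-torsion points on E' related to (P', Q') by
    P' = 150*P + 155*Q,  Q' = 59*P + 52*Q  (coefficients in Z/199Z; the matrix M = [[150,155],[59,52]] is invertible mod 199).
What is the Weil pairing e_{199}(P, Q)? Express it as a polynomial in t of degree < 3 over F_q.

36250137977596 + 46703717042587*t + 56687224272789*t^2

Since e_{199}(P,P)=e_{199}(Q,Q)=1 and e_{199}(Q,P)=e_{199}(P,Q)^{-1}, expanding e_{199}(150*P + 155*Q,59*P + 52*Q) leaves e(P,Q)^det(M).
Inverting 48 mod 199: 170. Thus e_{199}(P,Q) = e(P',Q')^{170}.
Run Miller on y^2=x^3+69989636217566*x+44470775420668 over F_{89419078314211}: ladder 11000111 (8 bits); e = f_P(D_Q)/f_Q(D_P).
Result: e(P',Q') = 44239924624646 + 40240441652148*t + 52192409584737*t^2.
e_{199}(P,Q) = (44239924624646 + 40240441652148*t + 52192409584737*t^2)^{170} = 36250137977596 + 46703717042587*t + 56687224272789*t^2.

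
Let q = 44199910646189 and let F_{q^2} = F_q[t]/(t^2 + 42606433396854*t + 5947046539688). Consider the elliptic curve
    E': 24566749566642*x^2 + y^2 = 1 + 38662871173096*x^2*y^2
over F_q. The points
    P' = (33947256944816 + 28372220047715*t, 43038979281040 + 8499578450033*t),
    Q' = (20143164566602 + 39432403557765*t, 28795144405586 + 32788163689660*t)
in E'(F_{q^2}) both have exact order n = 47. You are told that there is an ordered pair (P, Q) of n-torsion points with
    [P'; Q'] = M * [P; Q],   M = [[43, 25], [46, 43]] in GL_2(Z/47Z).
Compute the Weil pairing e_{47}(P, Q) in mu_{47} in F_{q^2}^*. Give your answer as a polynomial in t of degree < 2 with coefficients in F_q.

15988529971150 + 35302663192830*t

The 47-Weil pairing on E[47] over F_{44199910646189} is alternating-bilinear: e_{47}(P',Q') = e_{47}(P,Q)^det(M).
43*43 - 25*46 = 699; reduced mod 47: det = 41, inverse 39.
Edwards a_E,d_E -> Montgomery A=5639302369128,B=15948668843025 -> Weierstrass 21703778011824,30189447532373 via alpha=40004877220749,beta=18575924921481.
6-bit Miller (101111) on E'/F_{44199910646189} with a'=21703778011824, b'=30189447532373: accumulate tangent/chord ratios at Q'+S and P'+S'.
Miller gives e_{47}(P',Q') = 43712702363008 + 27301750020216*t in F_{44199910646189^2}.
Finally e_{47}(P,Q) = 15988529971150 + 35302663192830*t.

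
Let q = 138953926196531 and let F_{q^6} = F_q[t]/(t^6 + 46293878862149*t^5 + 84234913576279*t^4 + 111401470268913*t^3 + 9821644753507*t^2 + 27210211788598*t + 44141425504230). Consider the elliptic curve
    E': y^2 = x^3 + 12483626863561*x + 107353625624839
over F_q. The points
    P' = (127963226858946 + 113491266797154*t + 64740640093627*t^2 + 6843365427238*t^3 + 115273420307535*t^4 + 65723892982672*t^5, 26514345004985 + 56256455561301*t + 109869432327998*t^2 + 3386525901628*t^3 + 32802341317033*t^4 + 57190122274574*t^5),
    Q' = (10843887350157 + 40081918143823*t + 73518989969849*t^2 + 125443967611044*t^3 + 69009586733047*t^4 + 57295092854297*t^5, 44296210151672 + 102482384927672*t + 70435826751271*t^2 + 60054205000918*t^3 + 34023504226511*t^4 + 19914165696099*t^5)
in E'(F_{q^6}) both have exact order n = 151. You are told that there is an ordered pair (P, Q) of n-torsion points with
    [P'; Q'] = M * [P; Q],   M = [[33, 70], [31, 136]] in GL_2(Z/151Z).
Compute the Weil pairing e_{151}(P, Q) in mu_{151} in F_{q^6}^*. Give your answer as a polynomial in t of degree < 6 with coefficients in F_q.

74263889969268 + 36022865359609*t + 28698236325454*t^2 + 80230645001429*t^3 + 59557228984131*t^4 + 36141899472149*t^5

e_{151}(aP+bQ,cP+dQ) = e_{151}(P,Q)^(ad-bc); with (a,b,c,d)=(33,70,31,136) this gives the det-151 law.
Hence e(P,Q) = e(P',Q')^{57} where 57 = 53^{-1} mod 151.
n = 151 = (10010111)_2 (8 bits, wt 5); accumulate f_{151,P'}(Q'+S)/f_{151,P'}(S) along the 7-step ladder.
Miller gives e_{151}(P',Q') = 103704200868708 + 56054918022135*t + 131330890658298*t^2 + 33806040103852*t^3 + 83870812066962*t^4 + 25305599933571*t^5 in F_{138953926196531^6}.
Hence e(P,Q) = 74263889969268 + 36022865359609*t + 28698236325454*t^2 + 80230645001429*t^3 + 59557228984131*t^4 + 36141899472149*t^5 in F_{138953926196531^6}^*.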